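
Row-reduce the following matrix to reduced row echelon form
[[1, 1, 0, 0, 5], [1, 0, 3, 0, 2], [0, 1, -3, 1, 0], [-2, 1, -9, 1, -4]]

[[1, 0, 3, 0, 2], [0, 1, -3, 0, 3], [0, 0, 0, 1, -3], [0, 0, 0, 0, 0]]

ρ2 → ρ2 − ρ1
ρ4 → ρ4 + 2·ρ1
ρ2 → -1·ρ2
ρ3 → ρ3 − ρ2
ρ4 → ρ4 − 3·ρ2
ρ4 → ρ4 − ρ3
ρ1 → ρ1 − ρ2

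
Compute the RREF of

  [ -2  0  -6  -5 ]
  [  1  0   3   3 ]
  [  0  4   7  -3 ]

ρ1 ← -1/2·ρ1
  [ 1  0  3  5/2 ]
  [ 1  0  3    3 ]
  [ 0  4  7   -3 ]
ρ2 ← ρ2 − ρ1
  [ 1  0  3  5/2 ]
  [ 0  0  0  1/2 ]
  [ 0  4  7   -3 ]
ρ2 ↔ ρ3
  [ 1  0  3  5/2 ]
  [ 0  4  7   -3 ]
  [ 0  0  0  1/2 ]
ρ2 ← 1/4·ρ2
  [ 1  0    3   5/2 ]
  [ 0  1  7/4  -3/4 ]
  [ 0  0    0   1/2 ]
ρ3 ← 2·ρ3
  [ 1  0    3   5/2 ]
  [ 0  1  7/4  -3/4 ]
  [ 0  0    0     1 ]
ρ2 ← ρ2 + 3/4·ρ3
  [ 1  0    3  5/2 ]
  [ 0  1  7/4    0 ]
  [ 0  0    0    1 ]
ρ1 ← ρ1 − 5/2·ρ3
  [ 1  0    3  0 ]
  [ 0  1  7/4  0 ]
  [ 0  0    0  1 ]

[[1, 0, 3, 0], [0, 1, 7/4, 0], [0, 0, 0, 1]]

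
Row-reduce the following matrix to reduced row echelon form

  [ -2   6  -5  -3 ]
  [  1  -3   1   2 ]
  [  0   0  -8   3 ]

[[1, -3, 0, 0], [0, 0, 1, 0], [0, 0, 0, 1]]

R1 -> -1/2·R1
  [ 1  -3  5/2  3/2 ]
  [ 1  -3    1    2 ]
  [ 0   0   -8    3 ]
R2 -> R2 − R1
  [ 1  -3   5/2  3/2 ]
  [ 0   0  -3/2  1/2 ]
  [ 0   0    -8    3 ]
R2 -> -2/3·R2
  [ 1  -3  5/2   3/2 ]
  [ 0   0    1  -1/3 ]
  [ 0   0   -8     3 ]
R3 -> R3 + 8·R2
  [ 1  -3  5/2   3/2 ]
  [ 0   0    1  -1/3 ]
  [ 0   0    0   1/3 ]
R3 -> 3·R3
  [ 1  -3  5/2   3/2 ]
  [ 0   0    1  -1/3 ]
  [ 0   0    0     1 ]
R2 -> R2 + 1/3·R3
  [ 1  -3  5/2  3/2 ]
  [ 0   0    1    0 ]
  [ 0   0    0    1 ]
R1 -> R1 − 3/2·R3
  [ 1  -3  5/2  0 ]
  [ 0   0    1  0 ]
  [ 0   0    0  1 ]
R1 -> R1 − 5/2·R2
  [ 1  -3  0  0 ]
  [ 0   0  1  0 ]
  [ 0   0  0  1 ]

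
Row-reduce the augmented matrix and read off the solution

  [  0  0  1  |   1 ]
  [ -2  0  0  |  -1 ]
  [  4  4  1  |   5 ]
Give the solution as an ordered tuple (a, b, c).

(1/2, 1/2, 1)

Swap R1 and R2.
  [ -2  0  0  |  -1 ]
  [  0  0  1  |   1 ]
  [  4  4  1  |   5 ]
Multiply R1 by -1/2.
  [ 1  0  0  |  1/2 ]
  [ 0  0  1  |    1 ]
  [ 4  4  1  |    5 ]
Subtract 4 times R1 from R3.
  [ 1  0  0  |  1/2 ]
  [ 0  0  1  |    1 ]
  [ 0  4  1  |    3 ]
Swap R2 and R3.
  [ 1  0  0  |  1/2 ]
  [ 0  4  1  |    3 ]
  [ 0  0  1  |    1 ]
Multiply R2 by 1/4.
  [ 1  0    0  |  1/2 ]
  [ 0  1  1/4  |  3/4 ]
  [ 0  0    1  |    1 ]
Subtract 1/4 times R3 from R2.
  [ 1  0  0  |  1/2 ]
  [ 0  1  0  |  1/2 ]
  [ 0  0  1  |    1 ]
Reading off the last column: a = 1/2, b = 1/2, c = 1.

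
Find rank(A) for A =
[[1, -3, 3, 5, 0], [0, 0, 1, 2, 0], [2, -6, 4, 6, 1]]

R3 := R3 − 2·R1
  [ 1  -3   3   5  0 ]
  [ 0   0   1   2  0 ]
  [ 0   0  -2  -4  1 ]
R3 := R3 + 2·R2
  [ 1  -3  3  5  0 ]
  [ 0   0  1  2  0 ]
  [ 0   0  0  0  1 ]
R1 := R1 − 3·R2
  [ 1  -3  0  -1  0 ]
  [ 0   0  1   2  0 ]
  [ 0   0  0   0  1 ]
The reduced form has 3 nonzero rows.

rank = 3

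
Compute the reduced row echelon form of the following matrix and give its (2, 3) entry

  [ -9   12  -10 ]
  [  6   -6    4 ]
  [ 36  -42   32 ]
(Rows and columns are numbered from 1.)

-4/3

Multiply R1 by -1/9.
  [  1  -4/3  10/9 ]
  [  6    -6     4 ]
  [ 36   -42    32 ]
Subtract 6 times R1 from R2.
  [  1  -4/3  10/9 ]
  [  0     2  -8/3 ]
  [ 36   -42    32 ]
Subtract 36 times R1 from R3.
  [ 1  -4/3  10/9 ]
  [ 0     2  -8/3 ]
  [ 0     6    -8 ]
Multiply R2 by 1/2.
  [ 1  -4/3  10/9 ]
  [ 0     1  -4/3 ]
  [ 0     6    -8 ]
Subtract 6 times R2 from R3.
  [ 1  -4/3  10/9 ]
  [ 0     1  -4/3 ]
  [ 0     0     0 ]
Add 4/3 times R2 to R1.
  [ 1  0  -2/3 ]
  [ 0  1  -4/3 ]
  [ 0  0     0 ]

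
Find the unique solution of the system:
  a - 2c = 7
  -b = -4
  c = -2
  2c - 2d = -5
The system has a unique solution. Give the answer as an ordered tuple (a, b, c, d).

Form the augmented matrix and row-reduce:
  [ 1   0  -2   0  |   7 ]
  [ 0  -1   0   0  |  -4 ]
  [ 0   0   1   0  |  -2 ]
  [ 0   0   2  -2  |  -5 ]
R2 := -1·R2
R4 := R4 − 2·R3
R4 := -1/2·R4
R1 := R1 + 2·R3
Reading off the last column: a = 3, b = 4, c = -2, d = 1/2.

(3, 4, -2, 1/2)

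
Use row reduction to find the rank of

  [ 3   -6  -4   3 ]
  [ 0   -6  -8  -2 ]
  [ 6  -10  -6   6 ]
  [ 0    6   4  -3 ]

rank = 4

Multiply R1 by 1/3.
  [ 1   -2  -4/3   1 ]
  [ 0   -6    -8  -2 ]
  [ 6  -10    -6   6 ]
  [ 0    6     4  -3 ]
Subtract 6 times R1 from R3.
  [ 1  -2  -4/3   1 ]
  [ 0  -6    -8  -2 ]
  [ 0   2     2   0 ]
  [ 0   6     4  -3 ]
Multiply R2 by -1/6.
  [ 1  -2  -4/3    1 ]
  [ 0   1   4/3  1/3 ]
  [ 0   2     2    0 ]
  [ 0   6     4   -3 ]
Subtract 2 times R2 from R3.
  [ 1  -2  -4/3     1 ]
  [ 0   1   4/3   1/3 ]
  [ 0   0  -2/3  -2/3 ]
  [ 0   6     4    -3 ]
Subtract 6 times R2 from R4.
  [ 1  -2  -4/3     1 ]
  [ 0   1   4/3   1/3 ]
  [ 0   0  -2/3  -2/3 ]
  [ 0   0    -4    -5 ]
Multiply R3 by -3/2.
  [ 1  -2  -4/3    1 ]
  [ 0   1   4/3  1/3 ]
  [ 0   0     1    1 ]
  [ 0   0    -4   -5 ]
Add 4 times R3 to R4.
  [ 1  -2  -4/3    1 ]
  [ 0   1   4/3  1/3 ]
  [ 0   0     1    1 ]
  [ 0   0     0   -1 ]
Multiply R4 by -1.
  [ 1  -2  -4/3    1 ]
  [ 0   1   4/3  1/3 ]
  [ 0   0     1    1 ]
  [ 0   0     0    1 ]
Subtract R4 from R3.
  [ 1  -2  -4/3    1 ]
  [ 0   1   4/3  1/3 ]
  [ 0   0     1    0 ]
  [ 0   0     0    1 ]
Subtract 1/3 times R4 from R2.
  [ 1  -2  -4/3  1 ]
  [ 0   1   4/3  0 ]
  [ 0   0     1  0 ]
  [ 0   0     0  1 ]
Subtract R4 from R1.
  [ 1  -2  -4/3  0 ]
  [ 0   1   4/3  0 ]
  [ 0   0     1  0 ]
  [ 0   0     0  1 ]
Subtract 4/3 times R3 from R2.
  [ 1  -2  -4/3  0 ]
  [ 0   1     0  0 ]
  [ 0   0     1  0 ]
  [ 0   0     0  1 ]
Add 4/3 times R3 to R1.
  [ 1  -2  0  0 ]
  [ 0   1  0  0 ]
  [ 0   0  1  0 ]
  [ 0   0  0  1 ]
Add 2 times R2 to R1.
  [ 1  0  0  0 ]
  [ 0  1  0  0 ]
  [ 0  0  1  0 ]
  [ 0  0  0  1 ]
The reduced form has 4 nonzero rows.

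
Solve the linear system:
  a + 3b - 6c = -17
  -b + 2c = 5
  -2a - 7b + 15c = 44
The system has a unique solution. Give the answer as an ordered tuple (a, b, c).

(-2, 5, 5)

Form the augmented matrix and row-reduce:
  [  1   3  -6  |  -17 ]
  [  0  -1   2  |    5 ]
  [ -2  -7  15  |   44 ]
R3 -> R3 + 2·R1
R2 -> -1·R2
R3 -> R3 + R2
R2 -> R2 + 2·R3
R1 -> R1 + 6·R3
R1 -> R1 − 3·R2
Reading off the last column: a = -2, b = 5, c = 5.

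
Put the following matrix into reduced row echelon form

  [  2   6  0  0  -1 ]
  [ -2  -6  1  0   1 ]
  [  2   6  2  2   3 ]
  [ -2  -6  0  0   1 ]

R1 -> 1/2·R1
  [  1   3  0  0  -1/2 ]
  [ -2  -6  1  0     1 ]
  [  2   6  2  2     3 ]
  [ -2  -6  0  0     1 ]
R2 -> R2 + 2·R1
  [  1   3  0  0  -1/2 ]
  [  0   0  1  0     0 ]
  [  2   6  2  2     3 ]
  [ -2  -6  0  0     1 ]
R3 -> R3 − 2·R1
  [  1   3  0  0  -1/2 ]
  [  0   0  1  0     0 ]
  [  0   0  2  2     4 ]
  [ -2  -6  0  0     1 ]
R4 -> R4 + 2·R1
  [ 1  3  0  0  -1/2 ]
  [ 0  0  1  0     0 ]
  [ 0  0  2  2     4 ]
  [ 0  0  0  0     0 ]
R3 -> R3 − 2·R2
  [ 1  3  0  0  -1/2 ]
  [ 0  0  1  0     0 ]
  [ 0  0  0  2     4 ]
  [ 0  0  0  0     0 ]
R3 -> 1/2·R3
  [ 1  3  0  0  -1/2 ]
  [ 0  0  1  0     0 ]
  [ 0  0  0  1     2 ]
  [ 0  0  0  0     0 ]

[[1, 3, 0, 0, -1/2], [0, 0, 1, 0, 0], [0, 0, 0, 1, 2], [0, 0, 0, 0, 0]]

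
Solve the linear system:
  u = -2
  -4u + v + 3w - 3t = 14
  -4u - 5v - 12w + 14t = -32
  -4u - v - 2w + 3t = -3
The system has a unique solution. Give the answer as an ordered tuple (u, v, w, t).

Form the augmented matrix and row-reduce:
  [  1   0    0   0  |   -2 ]
  [ -4   1    3  -3  |   14 ]
  [ -4  -5  -12  14  |  -32 ]
  [ -4  -1   -2   3  |   -3 ]
R2 ← R2 + 4·R1
R3 ← R3 + 4·R1
R4 ← R4 + 4·R1
R3 ← R3 + 5·R2
R4 ← R4 + R2
R3 ← 1/3·R3
R4 ← R4 − R3
R4 ← 3·R4
R3 ← R3 + 1/3·R4
R2 ← R2 + 3·R4
R2 ← R2 − 3·R3
Reading off the last column: u = -2, v = 6, w = -5, t = -5.

(-2, 6, -5, -5)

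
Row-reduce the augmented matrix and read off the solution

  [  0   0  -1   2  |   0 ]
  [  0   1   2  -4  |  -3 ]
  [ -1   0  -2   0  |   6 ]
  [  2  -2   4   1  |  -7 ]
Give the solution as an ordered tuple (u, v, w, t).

Swap ρ1 and ρ3.
  [ -1   0  -2   0  |   6 ]
  [  0   1   2  -4  |  -3 ]
  [  0   0  -1   2  |   0 ]
  [  2  -2   4   1  |  -7 ]
Multiply ρ1 by -1.
  [ 1   0   2   0  |  -6 ]
  [ 0   1   2  -4  |  -3 ]
  [ 0   0  -1   2  |   0 ]
  [ 2  -2   4   1  |  -7 ]
Subtract 2 times ρ1 from ρ4.
  [ 1   0   2   0  |  -6 ]
  [ 0   1   2  -4  |  -3 ]
  [ 0   0  -1   2  |   0 ]
  [ 0  -2   0   1  |   5 ]
Add 2 times ρ2 to ρ4.
  [ 1  0   2   0  |  -6 ]
  [ 0  1   2  -4  |  -3 ]
  [ 0  0  -1   2  |   0 ]
  [ 0  0   4  -7  |  -1 ]
Multiply ρ3 by -1.
  [ 1  0  2   0  |  -6 ]
  [ 0  1  2  -4  |  -3 ]
  [ 0  0  1  -2  |   0 ]
  [ 0  0  4  -7  |  -1 ]
Subtract 4 times ρ3 from ρ4.
  [ 1  0  2   0  |  -6 ]
  [ 0  1  2  -4  |  -3 ]
  [ 0  0  1  -2  |   0 ]
  [ 0  0  0   1  |  -1 ]
Add 2 times ρ4 to ρ3.
  [ 1  0  2   0  |  -6 ]
  [ 0  1  2  -4  |  -3 ]
  [ 0  0  1   0  |  -2 ]
  [ 0  0  0   1  |  -1 ]
Add 4 times ρ4 to ρ2.
  [ 1  0  2  0  |  -6 ]
  [ 0  1  2  0  |  -7 ]
  [ 0  0  1  0  |  -2 ]
  [ 0  0  0  1  |  -1 ]
Subtract 2 times ρ3 from ρ2.
  [ 1  0  2  0  |  -6 ]
  [ 0  1  0  0  |  -3 ]
  [ 0  0  1  0  |  -2 ]
  [ 0  0  0  1  |  -1 ]
Subtract 2 times ρ3 from ρ1.
  [ 1  0  0  0  |  -2 ]
  [ 0  1  0  0  |  -3 ]
  [ 0  0  1  0  |  -2 ]
  [ 0  0  0  1  |  -1 ]
Reading off the last column: u = -2, v = -3, w = -2, t = -1.

(-2, -3, -2, -1)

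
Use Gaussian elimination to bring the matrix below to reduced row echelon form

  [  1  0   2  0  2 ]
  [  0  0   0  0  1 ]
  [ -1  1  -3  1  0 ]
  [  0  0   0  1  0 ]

[[1, 0, 2, 0, 0], [0, 1, -1, 0, 0], [0, 0, 0, 1, 0], [0, 0, 0, 0, 1]]

r3 → r3 + r1
  [ 1  0   2  0  2 ]
  [ 0  0   0  0  1 ]
  [ 0  1  -1  1  2 ]
  [ 0  0   0  1  0 ]
r2 <=> r3
  [ 1  0   2  0  2 ]
  [ 0  1  -1  1  2 ]
  [ 0  0   0  0  1 ]
  [ 0  0   0  1  0 ]
r3 <=> r4
  [ 1  0   2  0  2 ]
  [ 0  1  -1  1  2 ]
  [ 0  0   0  1  0 ]
  [ 0  0   0  0  1 ]
r2 → r2 − 2·r4
  [ 1  0   2  0  2 ]
  [ 0  1  -1  1  0 ]
  [ 0  0   0  1  0 ]
  [ 0  0   0  0  1 ]
r1 → r1 − 2·r4
  [ 1  0   2  0  0 ]
  [ 0  1  -1  1  0 ]
  [ 0  0   0  1  0 ]
  [ 0  0   0  0  1 ]
r2 → r2 − r3
  [ 1  0   2  0  0 ]
  [ 0  1  -1  0  0 ]
  [ 0  0   0  1  0 ]
  [ 0  0   0  0  1 ]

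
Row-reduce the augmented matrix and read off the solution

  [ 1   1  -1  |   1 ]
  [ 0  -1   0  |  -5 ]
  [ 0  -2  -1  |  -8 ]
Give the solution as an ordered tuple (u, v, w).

(-6, 5, -2)

R2 ← -1·R2
  [ 1   1  -1  |   1 ]
  [ 0   1   0  |   5 ]
  [ 0  -2  -1  |  -8 ]
R3 ← R3 + 2·R2
  [ 1  1  -1  |  1 ]
  [ 0  1   0  |  5 ]
  [ 0  0  -1  |  2 ]
R3 ← -1·R3
  [ 1  1  -1  |   1 ]
  [ 0  1   0  |   5 ]
  [ 0  0   1  |  -2 ]
R1 ← R1 + R3
  [ 1  1  0  |  -1 ]
  [ 0  1  0  |   5 ]
  [ 0  0  1  |  -2 ]
R1 ← R1 − R2
  [ 1  0  0  |  -6 ]
  [ 0  1  0  |   5 ]
  [ 0  0  1  |  -2 ]
Reading off the last column: u = -6, v = 5, w = -2.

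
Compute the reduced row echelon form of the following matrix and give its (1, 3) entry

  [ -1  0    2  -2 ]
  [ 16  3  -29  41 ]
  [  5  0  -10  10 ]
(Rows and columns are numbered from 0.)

r1 ← -1·r1
  [  1  0   -2   2 ]
  [ 16  3  -29  41 ]
  [  5  0  -10  10 ]
r2 ← r2 − 16·r1
  [ 1  0   -2   2 ]
  [ 0  3    3   9 ]
  [ 5  0  -10  10 ]
r3 ← r3 − 5·r1
  [ 1  0  -2  2 ]
  [ 0  3   3  9 ]
  [ 0  0   0  0 ]
r2 ← 1/3·r2
  [ 1  0  -2  2 ]
  [ 0  1   1  3 ]
  [ 0  0   0  0 ]

3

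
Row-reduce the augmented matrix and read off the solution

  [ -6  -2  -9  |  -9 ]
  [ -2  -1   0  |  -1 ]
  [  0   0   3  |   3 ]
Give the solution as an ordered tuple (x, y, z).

(-1, 3, 1)

R1 → -1/6·R1
  [  1  1/3  3/2  |  3/2 ]
  [ -2   -1    0  |   -1 ]
  [  0    0    3  |    3 ]
R2 → R2 + 2·R1
  [ 1   1/3  3/2  |  3/2 ]
  [ 0  -1/3    3  |    2 ]
  [ 0     0    3  |    3 ]
R2 → -3·R2
  [ 1  1/3  3/2  |  3/2 ]
  [ 0    1   -9  |   -6 ]
  [ 0    0    3  |    3 ]
R3 → 1/3·R3
  [ 1  1/3  3/2  |  3/2 ]
  [ 0    1   -9  |   -6 ]
  [ 0    0    1  |    1 ]
R2 → R2 + 9·R3
  [ 1  1/3  3/2  |  3/2 ]
  [ 0    1    0  |    3 ]
  [ 0    0    1  |    1 ]
R1 → R1 − 3/2·R3
  [ 1  1/3  0  |  0 ]
  [ 0    1  0  |  3 ]
  [ 0    0  1  |  1 ]
R1 → R1 − 1/3·R2
  [ 1  0  0  |  -1 ]
  [ 0  1  0  |   3 ]
  [ 0  0  1  |   1 ]
Reading off the last column: x = -1, y = 3, z = 1.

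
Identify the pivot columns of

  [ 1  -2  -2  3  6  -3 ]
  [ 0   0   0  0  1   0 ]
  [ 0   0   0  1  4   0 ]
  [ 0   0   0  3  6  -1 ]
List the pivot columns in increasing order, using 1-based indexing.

1, 4, 5, 6

r2 ↔ r3
  [ 1  -2  -2  3  6  -3 ]
  [ 0   0   0  1  4   0 ]
  [ 0   0   0  0  1   0 ]
  [ 0   0   0  3  6  -1 ]
r4 -> r4 − 3·r2
  [ 1  -2  -2  3   6  -3 ]
  [ 0   0   0  1   4   0 ]
  [ 0   0   0  0   1   0 ]
  [ 0   0   0  0  -6  -1 ]
r4 -> r4 + 6·r3
  [ 1  -2  -2  3  6  -3 ]
  [ 0   0   0  1  4   0 ]
  [ 0   0   0  0  1   0 ]
  [ 0   0   0  0  0  -1 ]
r4 -> -1·r4
  [ 1  -2  -2  3  6  -3 ]
  [ 0   0   0  1  4   0 ]
  [ 0   0   0  0  1   0 ]
  [ 0   0   0  0  0   1 ]
r1 -> r1 + 3·r4
  [ 1  -2  -2  3  6  0 ]
  [ 0   0   0  1  4  0 ]
  [ 0   0   0  0  1  0 ]
  [ 0   0   0  0  0  1 ]
r2 -> r2 − 4·r3
  [ 1  -2  -2  3  6  0 ]
  [ 0   0   0  1  0  0 ]
  [ 0   0   0  0  1  0 ]
  [ 0   0   0  0  0  1 ]
r1 -> r1 − 6·r3
  [ 1  -2  -2  3  0  0 ]
  [ 0   0   0  1  0  0 ]
  [ 0   0   0  0  1  0 ]
  [ 0   0   0  0  0  1 ]
r1 -> r1 − 3·r2
  [ 1  -2  -2  0  0  0 ]
  [ 0   0   0  1  0  0 ]
  [ 0   0   0  0  1  0 ]
  [ 0   0   0  0  0  1 ]
Pivot columns are the columns containing a leading 1.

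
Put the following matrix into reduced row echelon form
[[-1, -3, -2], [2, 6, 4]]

R1 -> -1·R1
  [ 1  3  2 ]
  [ 2  6  4 ]
R2 -> R2 − 2·R1
  [ 1  3  2 ]
  [ 0  0  0 ]

[[1, 3, 2], [0, 0, 0]]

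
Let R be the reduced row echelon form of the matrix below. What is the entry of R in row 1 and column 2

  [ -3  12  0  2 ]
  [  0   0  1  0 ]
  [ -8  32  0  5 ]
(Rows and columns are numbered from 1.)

-4

r1 → -1/3·r1
  [  1  -4  0  -2/3 ]
  [  0   0  1     0 ]
  [ -8  32  0     5 ]
r3 → r3 + 8·r1
  [ 1  -4  0  -2/3 ]
  [ 0   0  1     0 ]
  [ 0   0  0  -1/3 ]
r3 → -3·r3
  [ 1  -4  0  -2/3 ]
  [ 0   0  1     0 ]
  [ 0   0  0     1 ]
r1 → r1 + 2/3·r3
  [ 1  -4  0  0 ]
  [ 0   0  1  0 ]
  [ 0   0  0  1 ]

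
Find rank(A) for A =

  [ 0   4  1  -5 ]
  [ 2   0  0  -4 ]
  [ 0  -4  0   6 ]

rank = 3

R1 <-> R2
R1 → 1/2·R1
R2 → 1/4·R2
R3 → R3 + 4·R2
R2 → R2 − 1/4·R3
The reduced form has 3 nonzero rows.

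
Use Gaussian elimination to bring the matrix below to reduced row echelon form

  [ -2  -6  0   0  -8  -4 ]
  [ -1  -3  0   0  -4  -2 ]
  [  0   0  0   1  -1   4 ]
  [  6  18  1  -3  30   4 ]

ρ1 := -1/2·ρ1
  [  1   3  0   0   4   2 ]
  [ -1  -3  0   0  -4  -2 ]
  [  0   0  0   1  -1   4 ]
  [  6  18  1  -3  30   4 ]
ρ2 := ρ2 + ρ1
  [ 1   3  0   0   4  2 ]
  [ 0   0  0   0   0  0 ]
  [ 0   0  0   1  -1  4 ]
  [ 6  18  1  -3  30  4 ]
ρ4 := ρ4 − 6·ρ1
  [ 1  3  0   0   4   2 ]
  [ 0  0  0   0   0   0 ]
  [ 0  0  0   1  -1   4 ]
  [ 0  0  1  -3   6  -8 ]
ρ2 <=> ρ4
  [ 1  3  0   0   4   2 ]
  [ 0  0  1  -3   6  -8 ]
  [ 0  0  0   1  -1   4 ]
  [ 0  0  0   0   0   0 ]
ρ2 := ρ2 + 3·ρ3
  [ 1  3  0  0   4  2 ]
  [ 0  0  1  0   3  4 ]
  [ 0  0  0  1  -1  4 ]
  [ 0  0  0  0   0  0 ]

[[1, 3, 0, 0, 4, 2], [0, 0, 1, 0, 3, 4], [0, 0, 0, 1, -1, 4], [0, 0, 0, 0, 0, 0]]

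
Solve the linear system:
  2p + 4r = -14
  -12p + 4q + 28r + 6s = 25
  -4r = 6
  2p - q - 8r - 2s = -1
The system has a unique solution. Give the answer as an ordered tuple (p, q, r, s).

Form the augmented matrix and row-reduce:
  [   2   0   4   0  |  -14 ]
  [ -12   4  28   6  |   25 ]
  [   0   0  -4   0  |    6 ]
  [   2  -1  -8  -2  |   -1 ]
r1 → 1/2·r1
  [   1   0   2   0  |  -7 ]
  [ -12   4  28   6  |  25 ]
  [   0   0  -4   0  |   6 ]
  [   2  -1  -8  -2  |  -1 ]
r2 → r2 + 12·r1
  [ 1   0   2   0  |   -7 ]
  [ 0   4  52   6  |  -59 ]
  [ 0   0  -4   0  |    6 ]
  [ 2  -1  -8  -2  |   -1 ]
r4 → r4 − 2·r1
  [ 1   0    2   0  |   -7 ]
  [ 0   4   52   6  |  -59 ]
  [ 0   0   -4   0  |    6 ]
  [ 0  -1  -12  -2  |   13 ]
r2 → 1/4·r2
  [ 1   0    2    0  |     -7 ]
  [ 0   1   13  3/2  |  -59/4 ]
  [ 0   0   -4    0  |      6 ]
  [ 0  -1  -12   -2  |     13 ]
r4 → r4 + r2
  [ 1  0   2     0  |     -7 ]
  [ 0  1  13   3/2  |  -59/4 ]
  [ 0  0  -4     0  |      6 ]
  [ 0  0   1  -1/2  |   -7/4 ]
r3 → -1/4·r3
  [ 1  0   2     0  |     -7 ]
  [ 0  1  13   3/2  |  -59/4 ]
  [ 0  0   1     0  |   -3/2 ]
  [ 0  0   1  -1/2  |   -7/4 ]
r4 → r4 − r3
  [ 1  0   2     0  |     -7 ]
  [ 0  1  13   3/2  |  -59/4 ]
  [ 0  0   1     0  |   -3/2 ]
  [ 0  0   0  -1/2  |   -1/4 ]
r4 → -2·r4
  [ 1  0   2    0  |     -7 ]
  [ 0  1  13  3/2  |  -59/4 ]
  [ 0  0   1    0  |   -3/2 ]
  [ 0  0   0    1  |    1/2 ]
r2 → r2 − 3/2·r4
  [ 1  0   2  0  |     -7 ]
  [ 0  1  13  0  |  -31/2 ]
  [ 0  0   1  0  |   -3/2 ]
  [ 0  0   0  1  |    1/2 ]
r2 → r2 − 13·r3
  [ 1  0  2  0  |    -7 ]
  [ 0  1  0  0  |     4 ]
  [ 0  0  1  0  |  -3/2 ]
  [ 0  0  0  1  |   1/2 ]
r1 → r1 − 2·r3
  [ 1  0  0  0  |    -4 ]
  [ 0  1  0  0  |     4 ]
  [ 0  0  1  0  |  -3/2 ]
  [ 0  0  0  1  |   1/2 ]
Reading off the last column: p = -4, q = 4, r = -3/2, s = 1/2.

(-4, 4, -3/2, 1/2)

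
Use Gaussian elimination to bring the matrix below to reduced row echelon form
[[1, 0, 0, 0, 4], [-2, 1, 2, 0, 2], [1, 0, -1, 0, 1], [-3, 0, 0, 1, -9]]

ρ2 := ρ2 + 2·ρ1
  [  1  0   0  0   4 ]
  [  0  1   2  0  10 ]
  [  1  0  -1  0   1 ]
  [ -3  0   0  1  -9 ]
ρ3 := ρ3 − ρ1
  [  1  0   0  0   4 ]
  [  0  1   2  0  10 ]
  [  0  0  -1  0  -3 ]
  [ -3  0   0  1  -9 ]
ρ4 := ρ4 + 3·ρ1
  [ 1  0   0  0   4 ]
  [ 0  1   2  0  10 ]
  [ 0  0  -1  0  -3 ]
  [ 0  0   0  1   3 ]
ρ3 := -1·ρ3
  [ 1  0  0  0   4 ]
  [ 0  1  2  0  10 ]
  [ 0  0  1  0   3 ]
  [ 0  0  0  1   3 ]
ρ2 := ρ2 − 2·ρ3
  [ 1  0  0  0  4 ]
  [ 0  1  0  0  4 ]
  [ 0  0  1  0  3 ]
  [ 0  0  0  1  3 ]

[[1, 0, 0, 0, 4], [0, 1, 0, 0, 4], [0, 0, 1, 0, 3], [0, 0, 0, 1, 3]]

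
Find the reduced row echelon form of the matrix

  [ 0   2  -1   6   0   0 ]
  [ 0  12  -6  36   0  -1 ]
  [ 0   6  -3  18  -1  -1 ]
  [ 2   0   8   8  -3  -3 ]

ρ1 ↔ ρ4
  [ 2   0   8   8  -3  -3 ]
  [ 0  12  -6  36   0  -1 ]
  [ 0   6  -3  18  -1  -1 ]
  [ 0   2  -1   6   0   0 ]
ρ1 := 1/2·ρ1
  [ 1   0   4   4  -3/2  -3/2 ]
  [ 0  12  -6  36     0    -1 ]
  [ 0   6  -3  18    -1    -1 ]
  [ 0   2  -1   6     0     0 ]
ρ2 := 1/12·ρ2
  [ 1  0     4   4  -3/2   -3/2 ]
  [ 0  1  -1/2   3     0  -1/12 ]
  [ 0  6    -3  18    -1     -1 ]
  [ 0  2    -1   6     0      0 ]
ρ3 := ρ3 − 6·ρ2
  [ 1  0     4  4  -3/2   -3/2 ]
  [ 0  1  -1/2  3     0  -1/12 ]
  [ 0  0     0  0    -1   -1/2 ]
  [ 0  2    -1  6     0      0 ]
ρ4 := ρ4 − 2·ρ2
  [ 1  0     4  4  -3/2   -3/2 ]
  [ 0  1  -1/2  3     0  -1/12 ]
  [ 0  0     0  0    -1   -1/2 ]
  [ 0  0     0  0     0    1/6 ]
ρ3 := -1·ρ3
  [ 1  0     4  4  -3/2   -3/2 ]
  [ 0  1  -1/2  3     0  -1/12 ]
  [ 0  0     0  0     1    1/2 ]
  [ 0  0     0  0     0    1/6 ]
ρ4 := 6·ρ4
  [ 1  0     4  4  -3/2   -3/2 ]
  [ 0  1  -1/2  3     0  -1/12 ]
  [ 0  0     0  0     1    1/2 ]
  [ 0  0     0  0     0      1 ]
ρ3 := ρ3 − 1/2·ρ4
  [ 1  0     4  4  -3/2   -3/2 ]
  [ 0  1  -1/2  3     0  -1/12 ]
  [ 0  0     0  0     1      0 ]
  [ 0  0     0  0     0      1 ]
ρ2 := ρ2 + 1/12·ρ4
  [ 1  0     4  4  -3/2  -3/2 ]
  [ 0  1  -1/2  3     0     0 ]
  [ 0  0     0  0     1     0 ]
  [ 0  0     0  0     0     1 ]
ρ1 := ρ1 + 3/2·ρ4
  [ 1  0     4  4  -3/2  0 ]
  [ 0  1  -1/2  3     0  0 ]
  [ 0  0     0  0     1  0 ]
  [ 0  0     0  0     0  1 ]
ρ1 := ρ1 + 3/2·ρ3
  [ 1  0     4  4  0  0 ]
  [ 0  1  -1/2  3  0  0 ]
  [ 0  0     0  0  1  0 ]
  [ 0  0     0  0  0  1 ]

[[1, 0, 4, 4, 0, 0], [0, 1, -1/2, 3, 0, 0], [0, 0, 0, 0, 1, 0], [0, 0, 0, 0, 0, 1]]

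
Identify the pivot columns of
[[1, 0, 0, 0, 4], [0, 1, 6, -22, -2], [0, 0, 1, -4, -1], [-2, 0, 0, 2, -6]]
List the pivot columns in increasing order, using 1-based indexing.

R4 → R4 + 2·R1
  [ 1  0  0    0   4 ]
  [ 0  1  6  -22  -2 ]
  [ 0  0  1   -4  -1 ]
  [ 0  0  0    2   2 ]
R4 → 1/2·R4
  [ 1  0  0    0   4 ]
  [ 0  1  6  -22  -2 ]
  [ 0  0  1   -4  -1 ]
  [ 0  0  0    1   1 ]
R3 → R3 + 4·R4
  [ 1  0  0    0   4 ]
  [ 0  1  6  -22  -2 ]
  [ 0  0  1    0   3 ]
  [ 0  0  0    1   1 ]
R2 → R2 + 22·R4
  [ 1  0  0  0   4 ]
  [ 0  1  6  0  20 ]
  [ 0  0  1  0   3 ]
  [ 0  0  0  1   1 ]
R2 → R2 − 6·R3
  [ 1  0  0  0  4 ]
  [ 0  1  0  0  2 ]
  [ 0  0  1  0  3 ]
  [ 0  0  0  1  1 ]
Pivot columns are the columns containing a leading 1.

1, 2, 3, 4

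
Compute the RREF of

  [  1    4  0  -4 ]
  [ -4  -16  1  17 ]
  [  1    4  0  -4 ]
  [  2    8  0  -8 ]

[[1, 4, 0, -4], [0, 0, 1, 1], [0, 0, 0, 0], [0, 0, 0, 0]]

R2 ← R2 + 4·R1
  [ 1  4  0  -4 ]
  [ 0  0  1   1 ]
  [ 1  4  0  -4 ]
  [ 2  8  0  -8 ]
R3 ← R3 − R1
  [ 1  4  0  -4 ]
  [ 0  0  1   1 ]
  [ 0  0  0   0 ]
  [ 2  8  0  -8 ]
R4 ← R4 − 2·R1
  [ 1  4  0  -4 ]
  [ 0  0  1   1 ]
  [ 0  0  0   0 ]
  [ 0  0  0   0 ]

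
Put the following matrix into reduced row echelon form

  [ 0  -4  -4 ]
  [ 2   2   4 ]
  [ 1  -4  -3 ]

Swap ρ1 and ρ2.
  [ 2   2   4 ]
  [ 0  -4  -4 ]
  [ 1  -4  -3 ]
Multiply ρ1 by 1/2.
  [ 1   1   2 ]
  [ 0  -4  -4 ]
  [ 1  -4  -3 ]
Subtract ρ1 from ρ3.
  [ 1   1   2 ]
  [ 0  -4  -4 ]
  [ 0  -5  -5 ]
Multiply ρ2 by -1/4.
  [ 1   1   2 ]
  [ 0   1   1 ]
  [ 0  -5  -5 ]
Add 5 times ρ2 to ρ3.
  [ 1  1  2 ]
  [ 0  1  1 ]
  [ 0  0  0 ]
Subtract ρ2 from ρ1.
  [ 1  0  1 ]
  [ 0  1  1 ]
  [ 0  0  0 ]

[[1, 0, 1], [0, 1, 1], [0, 0, 0]]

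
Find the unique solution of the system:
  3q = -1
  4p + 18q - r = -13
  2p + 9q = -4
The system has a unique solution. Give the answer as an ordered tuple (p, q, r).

Form the augmented matrix and row-reduce:
  [ 0   3   0  |   -1 ]
  [ 4  18  -1  |  -13 ]
  [ 2   9   0  |   -4 ]
r1 <=> r2
  [ 4  18  -1  |  -13 ]
  [ 0   3   0  |   -1 ]
  [ 2   9   0  |   -4 ]
r1 -> 1/4·r1
  [ 1  9/2  -1/4  |  -13/4 ]
  [ 0    3     0  |     -1 ]
  [ 2    9     0  |     -4 ]
r3 -> r3 − 2·r1
  [ 1  9/2  -1/4  |  -13/4 ]
  [ 0    3     0  |     -1 ]
  [ 0    0   1/2  |    5/2 ]
r2 -> 1/3·r2
  [ 1  9/2  -1/4  |  -13/4 ]
  [ 0    1     0  |   -1/3 ]
  [ 0    0   1/2  |    5/2 ]
r3 -> 2·r3
  [ 1  9/2  -1/4  |  -13/4 ]
  [ 0    1     0  |   -1/3 ]
  [ 0    0     1  |      5 ]
r1 -> r1 + 1/4·r3
  [ 1  9/2  0  |    -2 ]
  [ 0    1  0  |  -1/3 ]
  [ 0    0  1  |     5 ]
r1 -> r1 − 9/2·r2
  [ 1  0  0  |  -1/2 ]
  [ 0  1  0  |  -1/3 ]
  [ 0  0  1  |     5 ]
Reading off the last column: p = -1/2, q = -1/3, r = 5.

(-1/2, -1/3, 5)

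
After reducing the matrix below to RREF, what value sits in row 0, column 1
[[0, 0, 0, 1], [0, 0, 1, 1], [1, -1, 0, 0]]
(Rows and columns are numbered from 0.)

R1 <-> R3
  [ 1  -1  0  0 ]
  [ 0   0  1  1 ]
  [ 0   0  0  1 ]
R2 ← R2 − R3
  [ 1  -1  0  0 ]
  [ 0   0  1  0 ]
  [ 0   0  0  1 ]

-1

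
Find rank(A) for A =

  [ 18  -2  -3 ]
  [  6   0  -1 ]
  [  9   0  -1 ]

R1 ← 1/18·R1
  [ 1  -1/9  -1/6 ]
  [ 6     0    -1 ]
  [ 9     0    -1 ]
R2 ← R2 − 6·R1
  [ 1  -1/9  -1/6 ]
  [ 0   2/3     0 ]
  [ 9     0    -1 ]
R3 ← R3 − 9·R1
  [ 1  -1/9  -1/6 ]
  [ 0   2/3     0 ]
  [ 0     1   1/2 ]
R2 ← 3/2·R2
  [ 1  -1/9  -1/6 ]
  [ 0     1     0 ]
  [ 0     1   1/2 ]
R3 ← R3 − R2
  [ 1  -1/9  -1/6 ]
  [ 0     1     0 ]
  [ 0     0   1/2 ]
R3 ← 2·R3
  [ 1  -1/9  -1/6 ]
  [ 0     1     0 ]
  [ 0     0     1 ]
R1 ← R1 + 1/6·R3
  [ 1  -1/9  0 ]
  [ 0     1  0 ]
  [ 0     0  1 ]
R1 ← R1 + 1/9·R2
  [ 1  0  0 ]
  [ 0  1  0 ]
  [ 0  0  1 ]
The reduced form has 3 nonzero rows.

rank = 3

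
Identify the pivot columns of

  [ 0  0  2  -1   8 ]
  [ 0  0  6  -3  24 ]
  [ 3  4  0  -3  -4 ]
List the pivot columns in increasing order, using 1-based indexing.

1, 3

Swap R1 and R3.
  [ 3  4  0  -3  -4 ]
  [ 0  0  6  -3  24 ]
  [ 0  0  2  -1   8 ]
Multiply R1 by 1/3.
  [ 1  4/3  0  -1  -4/3 ]
  [ 0    0  6  -3    24 ]
  [ 0    0  2  -1     8 ]
Multiply R2 by 1/6.
  [ 1  4/3  0    -1  -4/3 ]
  [ 0    0  1  -1/2     4 ]
  [ 0    0  2    -1     8 ]
Subtract 2 times R2 from R3.
  [ 1  4/3  0    -1  -4/3 ]
  [ 0    0  1  -1/2     4 ]
  [ 0    0  0     0     0 ]
Pivot columns are the columns containing a leading 1.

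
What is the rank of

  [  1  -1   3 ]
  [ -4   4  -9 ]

rank = 2

r2 -> r2 + 4·r1
  [ 1  -1  3 ]
  [ 0   0  3 ]
r2 -> 1/3·r2
  [ 1  -1  3 ]
  [ 0   0  1 ]
r1 -> r1 − 3·r2
  [ 1  -1  0 ]
  [ 0   0  1 ]
The reduced form has 2 nonzero rows.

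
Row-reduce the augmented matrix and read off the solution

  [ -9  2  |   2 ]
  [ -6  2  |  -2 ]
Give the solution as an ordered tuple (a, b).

(-4/3, -5)

r1 → -1/9·r1
  [  1  -2/9  |  -2/9 ]
  [ -6     2  |    -2 ]
r2 → r2 + 6·r1
  [ 1  -2/9  |   -2/9 ]
  [ 0   2/3  |  -10/3 ]
r2 → 3/2·r2
  [ 1  -2/9  |  -2/9 ]
  [ 0     1  |    -5 ]
r1 → r1 + 2/9·r2
  [ 1  0  |  -4/3 ]
  [ 0  1  |    -5 ]
Reading off the last column: a = -4/3, b = -5.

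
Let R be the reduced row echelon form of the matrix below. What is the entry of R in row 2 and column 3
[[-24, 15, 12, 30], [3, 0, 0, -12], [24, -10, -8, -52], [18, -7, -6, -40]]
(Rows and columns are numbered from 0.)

Multiply R1 by -1/24.
  [  1  -5/8  -1/2  -5/4 ]
  [  3     0     0   -12 ]
  [ 24   -10    -8   -52 ]
  [ 18    -7    -6   -40 ]
Subtract 3 times R1 from R2.
  [  1  -5/8  -1/2   -5/4 ]
  [  0  15/8   3/2  -33/4 ]
  [ 24   -10    -8    -52 ]
  [ 18    -7    -6    -40 ]
Subtract 24 times R1 from R3.
  [  1  -5/8  -1/2   -5/4 ]
  [  0  15/8   3/2  -33/4 ]
  [  0     5     4    -22 ]
  [ 18    -7    -6    -40 ]
Subtract 18 times R1 from R4.
  [ 1  -5/8  -1/2   -5/4 ]
  [ 0  15/8   3/2  -33/4 ]
  [ 0     5     4    -22 ]
  [ 0  17/4     3  -35/2 ]
Multiply R2 by 8/15.
  [ 1  -5/8  -1/2   -5/4 ]
  [ 0     1   4/5  -22/5 ]
  [ 0     5     4    -22 ]
  [ 0  17/4     3  -35/2 ]
Subtract 5 times R2 from R3.
  [ 1  -5/8  -1/2   -5/4 ]
  [ 0     1   4/5  -22/5 ]
  [ 0     0     0      0 ]
  [ 0  17/4     3  -35/2 ]
Subtract 17/4 times R2 from R4.
  [ 1  -5/8  -1/2   -5/4 ]
  [ 0     1   4/5  -22/5 ]
  [ 0     0     0      0 ]
  [ 0     0  -2/5    6/5 ]
Swap R3 and R4.
  [ 1  -5/8  -1/2   -5/4 ]
  [ 0     1   4/5  -22/5 ]
  [ 0     0  -2/5    6/5 ]
  [ 0     0     0      0 ]
Multiply R3 by -5/2.
  [ 1  -5/8  -1/2   -5/4 ]
  [ 0     1   4/5  -22/5 ]
  [ 0     0     1     -3 ]
  [ 0     0     0      0 ]
Subtract 4/5 times R3 from R2.
  [ 1  -5/8  -1/2  -5/4 ]
  [ 0     1     0    -2 ]
  [ 0     0     1    -3 ]
  [ 0     0     0     0 ]
Add 1/2 times R3 to R1.
  [ 1  -5/8  0  -11/4 ]
  [ 0     1  0     -2 ]
  [ 0     0  1     -3 ]
  [ 0     0  0      0 ]
Add 5/8 times R2 to R1.
  [ 1  0  0  -4 ]
  [ 0  1  0  -2 ]
  [ 0  0  1  -3 ]
  [ 0  0  0   0 ]

-3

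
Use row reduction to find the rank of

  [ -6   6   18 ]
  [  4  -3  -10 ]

rank = 2

Multiply R1 by -1/6.
Subtract 4 times R1 from R2.
Add R2 to R1.
The reduced form has 2 nonzero rows.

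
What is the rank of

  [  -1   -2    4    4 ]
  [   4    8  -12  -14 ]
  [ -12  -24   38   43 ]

rank = 2

R1 -> -1·R1
  [   1    2   -4   -4 ]
  [   4    8  -12  -14 ]
  [ -12  -24   38   43 ]
R2 -> R2 − 4·R1
  [   1    2  -4  -4 ]
  [   0    0   4   2 ]
  [ -12  -24  38  43 ]
R3 -> R3 + 12·R1
  [ 1  2   -4  -4 ]
  [ 0  0    4   2 ]
  [ 0  0  -10  -5 ]
R2 -> 1/4·R2
  [ 1  2   -4   -4 ]
  [ 0  0    1  1/2 ]
  [ 0  0  -10   -5 ]
R3 -> R3 + 10·R2
  [ 1  2  -4   -4 ]
  [ 0  0   1  1/2 ]
  [ 0  0   0    0 ]
R1 -> R1 + 4·R2
  [ 1  2  0   -2 ]
  [ 0  0  1  1/2 ]
  [ 0  0  0    0 ]
The reduced form has 2 nonzero rows.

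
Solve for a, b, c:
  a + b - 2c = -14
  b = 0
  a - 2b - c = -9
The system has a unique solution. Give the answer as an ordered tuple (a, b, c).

(-4, 0, 5)

Form the augmented matrix and row-reduce:
  [ 1   1  -2  |  -14 ]
  [ 0   1   0  |    0 ]
  [ 1  -2  -1  |   -9 ]
R3 ← R3 − R1
  [ 1   1  -2  |  -14 ]
  [ 0   1   0  |    0 ]
  [ 0  -3   1  |    5 ]
R3 ← R3 + 3·R2
  [ 1  1  -2  |  -14 ]
  [ 0  1   0  |    0 ]
  [ 0  0   1  |    5 ]
R1 ← R1 + 2·R3
  [ 1  1  0  |  -4 ]
  [ 0  1  0  |   0 ]
  [ 0  0  1  |   5 ]
R1 ← R1 − R2
  [ 1  0  0  |  -4 ]
  [ 0  1  0  |   0 ]
  [ 0  0  1  |   5 ]
Reading off the last column: a = -4, b = 0, c = 5.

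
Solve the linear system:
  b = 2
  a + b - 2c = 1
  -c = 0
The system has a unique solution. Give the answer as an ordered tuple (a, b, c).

Form the augmented matrix and row-reduce:
  [ 0  1   0  |  2 ]
  [ 1  1  -2  |  1 ]
  [ 0  0  -1  |  0 ]
ρ1 <=> ρ2
  [ 1  1  -2  |  1 ]
  [ 0  1   0  |  2 ]
  [ 0  0  -1  |  0 ]
ρ3 ← -1·ρ3
  [ 1  1  -2  |  1 ]
  [ 0  1   0  |  2 ]
  [ 0  0   1  |  0 ]
ρ1 ← ρ1 + 2·ρ3
  [ 1  1  0  |  1 ]
  [ 0  1  0  |  2 ]
  [ 0  0  1  |  0 ]
ρ1 ← ρ1 − ρ2
  [ 1  0  0  |  -1 ]
  [ 0  1  0  |   2 ]
  [ 0  0  1  |   0 ]
Reading off the last column: a = -1, b = 2, c = 0.

(-1, 2, 0)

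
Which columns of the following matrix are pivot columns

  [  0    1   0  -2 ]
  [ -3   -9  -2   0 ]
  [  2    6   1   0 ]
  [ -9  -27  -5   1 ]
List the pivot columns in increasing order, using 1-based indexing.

R1 ↔ R2
  [ -3   -9  -2   0 ]
  [  0    1   0  -2 ]
  [  2    6   1   0 ]
  [ -9  -27  -5   1 ]
R1 ← -1/3·R1
  [  1    3  2/3   0 ]
  [  0    1    0  -2 ]
  [  2    6    1   0 ]
  [ -9  -27   -5   1 ]
R3 ← R3 − 2·R1
  [  1    3   2/3   0 ]
  [  0    1     0  -2 ]
  [  0    0  -1/3   0 ]
  [ -9  -27    -5   1 ]
R4 ← R4 + 9·R1
  [ 1  3   2/3   0 ]
  [ 0  1     0  -2 ]
  [ 0  0  -1/3   0 ]
  [ 0  0     1   1 ]
R3 ← -3·R3
  [ 1  3  2/3   0 ]
  [ 0  1    0  -2 ]
  [ 0  0    1   0 ]
  [ 0  0    1   1 ]
R4 ← R4 − R3
  [ 1  3  2/3   0 ]
  [ 0  1    0  -2 ]
  [ 0  0    1   0 ]
  [ 0  0    0   1 ]
R2 ← R2 + 2·R4
  [ 1  3  2/3  0 ]
  [ 0  1    0  0 ]
  [ 0  0    1  0 ]
  [ 0  0    0  1 ]
R1 ← R1 − 2/3·R3
  [ 1  3  0  0 ]
  [ 0  1  0  0 ]
  [ 0  0  1  0 ]
  [ 0  0  0  1 ]
R1 ← R1 − 3·R2
  [ 1  0  0  0 ]
  [ 0  1  0  0 ]
  [ 0  0  1  0 ]
  [ 0  0  0  1 ]
Pivot columns are the columns containing a leading 1.

1, 2, 3, 4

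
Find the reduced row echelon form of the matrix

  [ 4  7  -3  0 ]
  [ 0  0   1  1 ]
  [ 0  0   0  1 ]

[[1, 7/4, 0, 0], [0, 0, 1, 0], [0, 0, 0, 1]]

Multiply ρ1 by 1/4.
  [ 1  7/4  -3/4  0 ]
  [ 0    0     1  1 ]
  [ 0    0     0  1 ]
Subtract ρ3 from ρ2.
  [ 1  7/4  -3/4  0 ]
  [ 0    0     1  0 ]
  [ 0    0     0  1 ]
Add 3/4 times ρ2 to ρ1.
  [ 1  7/4  0  0 ]
  [ 0    0  1  0 ]
  [ 0    0  0  1 ]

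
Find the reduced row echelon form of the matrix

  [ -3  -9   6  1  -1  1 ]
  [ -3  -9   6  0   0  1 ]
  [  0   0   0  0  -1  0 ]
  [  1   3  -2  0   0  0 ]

R1 ← -1/3·R1
  [  1   3  -2  -1/3  1/3  -1/3 ]
  [ -3  -9   6     0    0     1 ]
  [  0   0   0     0   -1     0 ]
  [  1   3  -2     0    0     0 ]
R2 ← R2 + 3·R1
  [ 1  3  -2  -1/3  1/3  -1/3 ]
  [ 0  0   0    -1    1     0 ]
  [ 0  0   0     0   -1     0 ]
  [ 1  3  -2     0    0     0 ]
R4 ← R4 − R1
  [ 1  3  -2  -1/3   1/3  -1/3 ]
  [ 0  0   0    -1     1     0 ]
  [ 0  0   0     0    -1     0 ]
  [ 0  0   0   1/3  -1/3   1/3 ]
R2 ← -1·R2
  [ 1  3  -2  -1/3   1/3  -1/3 ]
  [ 0  0   0     1    -1     0 ]
  [ 0  0   0     0    -1     0 ]
  [ 0  0   0   1/3  -1/3   1/3 ]
R4 ← R4 − 1/3·R2
  [ 1  3  -2  -1/3  1/3  -1/3 ]
  [ 0  0   0     1   -1     0 ]
  [ 0  0   0     0   -1     0 ]
  [ 0  0   0     0    0   1/3 ]
R3 ← -1·R3
  [ 1  3  -2  -1/3  1/3  -1/3 ]
  [ 0  0   0     1   -1     0 ]
  [ 0  0   0     0    1     0 ]
  [ 0  0   0     0    0   1/3 ]
R4 ← 3·R4
  [ 1  3  -2  -1/3  1/3  -1/3 ]
  [ 0  0   0     1   -1     0 ]
  [ 0  0   0     0    1     0 ]
  [ 0  0   0     0    0     1 ]
R1 ← R1 + 1/3·R4
  [ 1  3  -2  -1/3  1/3  0 ]
  [ 0  0   0     1   -1  0 ]
  [ 0  0   0     0    1  0 ]
  [ 0  0   0     0    0  1 ]
R2 ← R2 + R3
  [ 1  3  -2  -1/3  1/3  0 ]
  [ 0  0   0     1    0  0 ]
  [ 0  0   0     0    1  0 ]
  [ 0  0   0     0    0  1 ]
R1 ← R1 − 1/3·R3
  [ 1  3  -2  -1/3  0  0 ]
  [ 0  0   0     1  0  0 ]
  [ 0  0   0     0  1  0 ]
  [ 0  0   0     0  0  1 ]
R1 ← R1 + 1/3·R2
  [ 1  3  -2  0  0  0 ]
  [ 0  0   0  1  0  0 ]
  [ 0  0   0  0  1  0 ]
  [ 0  0   0  0  0  1 ]

[[1, 3, -2, 0, 0, 0], [0, 0, 0, 1, 0, 0], [0, 0, 0, 0, 1, 0], [0, 0, 0, 0, 0, 1]]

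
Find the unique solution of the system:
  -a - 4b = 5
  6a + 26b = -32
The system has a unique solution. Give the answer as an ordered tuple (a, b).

Form the augmented matrix and row-reduce:
  [ -1  -4  |    5 ]
  [  6  26  |  -32 ]
r1 ← -1·r1
  [ 1   4  |   -5 ]
  [ 6  26  |  -32 ]
r2 ← r2 − 6·r1
  [ 1  4  |  -5 ]
  [ 0  2  |  -2 ]
r2 ← 1/2·r2
  [ 1  4  |  -5 ]
  [ 0  1  |  -1 ]
r1 ← r1 − 4·r2
  [ 1  0  |  -1 ]
  [ 0  1  |  -1 ]
Reading off the last column: a = -1, b = -1.

(-1, -1)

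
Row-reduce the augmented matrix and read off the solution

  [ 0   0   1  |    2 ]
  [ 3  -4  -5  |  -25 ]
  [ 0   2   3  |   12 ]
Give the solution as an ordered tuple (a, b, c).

ρ1 <=> ρ2
  [ 3  -4  -5  |  -25 ]
  [ 0   0   1  |    2 ]
  [ 0   2   3  |   12 ]
ρ1 -> 1/3·ρ1
  [ 1  -4/3  -5/3  |  -25/3 ]
  [ 0     0     1  |      2 ]
  [ 0     2     3  |     12 ]
ρ2 <=> ρ3
  [ 1  -4/3  -5/3  |  -25/3 ]
  [ 0     2     3  |     12 ]
  [ 0     0     1  |      2 ]
ρ2 -> 1/2·ρ2
  [ 1  -4/3  -5/3  |  -25/3 ]
  [ 0     1   3/2  |      6 ]
  [ 0     0     1  |      2 ]
ρ2 -> ρ2 − 3/2·ρ3
  [ 1  -4/3  -5/3  |  -25/3 ]
  [ 0     1     0  |      3 ]
  [ 0     0     1  |      2 ]
ρ1 -> ρ1 + 5/3·ρ3
  [ 1  -4/3  0  |  -5 ]
  [ 0     1  0  |   3 ]
  [ 0     0  1  |   2 ]
ρ1 -> ρ1 + 4/3·ρ2
  [ 1  0  0  |  -1 ]
  [ 0  1  0  |   3 ]
  [ 0  0  1  |   2 ]
Reading off the last column: a = -1, b = 3, c = 2.

(-1, 3, 2)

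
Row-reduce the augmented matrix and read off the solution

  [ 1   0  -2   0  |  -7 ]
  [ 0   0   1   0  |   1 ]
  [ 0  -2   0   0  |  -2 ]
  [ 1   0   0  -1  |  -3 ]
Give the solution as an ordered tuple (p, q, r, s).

r4 := r4 − r1
  [ 1   0  -2   0  |  -7 ]
  [ 0   0   1   0  |   1 ]
  [ 0  -2   0   0  |  -2 ]
  [ 0   0   2  -1  |   4 ]
r2 ↔ r3
  [ 1   0  -2   0  |  -7 ]
  [ 0  -2   0   0  |  -2 ]
  [ 0   0   1   0  |   1 ]
  [ 0   0   2  -1  |   4 ]
r2 := -1/2·r2
  [ 1  0  -2   0  |  -7 ]
  [ 0  1   0   0  |   1 ]
  [ 0  0   1   0  |   1 ]
  [ 0  0   2  -1  |   4 ]
r4 := r4 − 2·r3
  [ 1  0  -2   0  |  -7 ]
  [ 0  1   0   0  |   1 ]
  [ 0  0   1   0  |   1 ]
  [ 0  0   0  -1  |   2 ]
r4 := -1·r4
  [ 1  0  -2  0  |  -7 ]
  [ 0  1   0  0  |   1 ]
  [ 0  0   1  0  |   1 ]
  [ 0  0   0  1  |  -2 ]
r1 := r1 + 2·r3
  [ 1  0  0  0  |  -5 ]
  [ 0  1  0  0  |   1 ]
  [ 0  0  1  0  |   1 ]
  [ 0  0  0  1  |  -2 ]
Reading off the last column: p = -5, q = 1, r = 1, s = -2.

(-5, 1, 1, -2)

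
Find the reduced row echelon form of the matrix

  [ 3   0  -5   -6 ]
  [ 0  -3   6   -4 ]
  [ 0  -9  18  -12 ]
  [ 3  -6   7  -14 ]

[[1, 0, -5/3, -2], [0, 1, -2, 4/3], [0, 0, 0, 0], [0, 0, 0, 0]]

R1 := 1/3·R1
  [ 1   0  -5/3   -2 ]
  [ 0  -3     6   -4 ]
  [ 0  -9    18  -12 ]
  [ 3  -6     7  -14 ]
R4 := R4 − 3·R1
  [ 1   0  -5/3   -2 ]
  [ 0  -3     6   -4 ]
  [ 0  -9    18  -12 ]
  [ 0  -6    12   -8 ]
R2 := -1/3·R2
  [ 1   0  -5/3   -2 ]
  [ 0   1    -2  4/3 ]
  [ 0  -9    18  -12 ]
  [ 0  -6    12   -8 ]
R3 := R3 + 9·R2
  [ 1   0  -5/3   -2 ]
  [ 0   1    -2  4/3 ]
  [ 0   0     0    0 ]
  [ 0  -6    12   -8 ]
R4 := R4 + 6·R2
  [ 1  0  -5/3   -2 ]
  [ 0  1    -2  4/3 ]
  [ 0  0     0    0 ]
  [ 0  0     0    0 ]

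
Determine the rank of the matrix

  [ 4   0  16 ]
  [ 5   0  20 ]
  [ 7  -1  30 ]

R1 ← 1/4·R1
  [ 1   0   4 ]
  [ 5   0  20 ]
  [ 7  -1  30 ]
R2 ← R2 − 5·R1
  [ 1   0   4 ]
  [ 0   0   0 ]
  [ 7  -1  30 ]
R3 ← R3 − 7·R1
  [ 1   0  4 ]
  [ 0   0  0 ]
  [ 0  -1  2 ]
R2 ↔ R3
  [ 1   0  4 ]
  [ 0  -1  2 ]
  [ 0   0  0 ]
R2 ← -1·R2
  [ 1  0   4 ]
  [ 0  1  -2 ]
  [ 0  0   0 ]
The reduced form has 2 nonzero rows.

rank = 2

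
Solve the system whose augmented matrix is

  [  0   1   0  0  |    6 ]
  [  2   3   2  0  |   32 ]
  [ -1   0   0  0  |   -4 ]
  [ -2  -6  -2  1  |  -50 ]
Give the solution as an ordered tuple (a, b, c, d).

R1 ↔ R2
  [  2   3   2  0  |   32 ]
  [  0   1   0  0  |    6 ]
  [ -1   0   0  0  |   -4 ]
  [ -2  -6  -2  1  |  -50 ]
R1 := 1/2·R1
  [  1  3/2   1  0  |   16 ]
  [  0    1   0  0  |    6 ]
  [ -1    0   0  0  |   -4 ]
  [ -2   -6  -2  1  |  -50 ]
R3 := R3 + R1
  [  1  3/2   1  0  |   16 ]
  [  0    1   0  0  |    6 ]
  [  0  3/2   1  0  |   12 ]
  [ -2   -6  -2  1  |  -50 ]
R4 := R4 + 2·R1
  [ 1  3/2  1  0  |   16 ]
  [ 0    1  0  0  |    6 ]
  [ 0  3/2  1  0  |   12 ]
  [ 0   -3  0  1  |  -18 ]
R3 := R3 − 3/2·R2
  [ 1  3/2  1  0  |   16 ]
  [ 0    1  0  0  |    6 ]
  [ 0    0  1  0  |    3 ]
  [ 0   -3  0  1  |  -18 ]
R4 := R4 + 3·R2
  [ 1  3/2  1  0  |  16 ]
  [ 0    1  0  0  |   6 ]
  [ 0    0  1  0  |   3 ]
  [ 0    0  0  1  |   0 ]
R1 := R1 − R3
  [ 1  3/2  0  0  |  13 ]
  [ 0    1  0  0  |   6 ]
  [ 0    0  1  0  |   3 ]
  [ 0    0  0  1  |   0 ]
R1 := R1 − 3/2·R2
  [ 1  0  0  0  |  4 ]
  [ 0  1  0  0  |  6 ]
  [ 0  0  1  0  |  3 ]
  [ 0  0  0  1  |  0 ]
Reading off the last column: a = 4, b = 6, c = 3, d = 0.

(4, 6, 3, 0)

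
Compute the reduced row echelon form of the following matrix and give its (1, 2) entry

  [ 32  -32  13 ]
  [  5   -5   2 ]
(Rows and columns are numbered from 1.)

R1 -> 1/32·R1
  [ 1  -1  13/32 ]
  [ 5  -5      2 ]
R2 -> R2 − 5·R1
  [ 1  -1  13/32 ]
  [ 0   0  -1/32 ]
R2 -> -32·R2
  [ 1  -1  13/32 ]
  [ 0   0      1 ]
R1 -> R1 − 13/32·R2
  [ 1  -1  0 ]
  [ 0   0  1 ]

-1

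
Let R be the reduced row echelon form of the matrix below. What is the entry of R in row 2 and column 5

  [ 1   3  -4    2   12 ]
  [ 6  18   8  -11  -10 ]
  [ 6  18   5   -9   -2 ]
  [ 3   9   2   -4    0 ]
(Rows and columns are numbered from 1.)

r2 := r2 − 6·r1
r3 := r3 − 6·r1
r4 := r4 − 3·r1
r2 := 1/32·r2
r3 := r3 − 29·r2
r4 := r4 − 14·r2
r3 := -32/5·r3
r4 := r4 − 1/16·r3
r2 := r2 + 23/32·r3
r1 := r1 − 2·r3
r1 := r1 + 4·r2

-4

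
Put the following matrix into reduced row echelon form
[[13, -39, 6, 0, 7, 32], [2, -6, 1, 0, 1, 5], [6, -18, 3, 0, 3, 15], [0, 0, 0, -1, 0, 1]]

[[1, -3, 0, 0, 1, 2], [0, 0, 1, 0, -1, 1], [0, 0, 0, 1, 0, -1], [0, 0, 0, 0, 0, 0]]

R1 → 1/13·R1
R2 → R2 − 2·R1
R3 → R3 − 6·R1
R2 → 13·R2
R3 → R3 − 3/13·R2
R3 <-> R4
R3 → -1·R3
R1 → R1 − 6/13·R2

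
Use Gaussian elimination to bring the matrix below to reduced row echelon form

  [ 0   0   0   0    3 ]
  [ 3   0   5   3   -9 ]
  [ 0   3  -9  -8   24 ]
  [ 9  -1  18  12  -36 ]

r1 ↔ r2
  [ 3   0   5   3   -9 ]
  [ 0   0   0   0    3 ]
  [ 0   3  -9  -8   24 ]
  [ 9  -1  18  12  -36 ]
r1 -> 1/3·r1
  [ 1   0  5/3   1   -3 ]
  [ 0   0    0   0    3 ]
  [ 0   3   -9  -8   24 ]
  [ 9  -1   18  12  -36 ]
r4 -> r4 − 9·r1
  [ 1   0  5/3   1  -3 ]
  [ 0   0    0   0   3 ]
  [ 0   3   -9  -8  24 ]
  [ 0  -1    3   3  -9 ]
r2 ↔ r3
  [ 1   0  5/3   1  -3 ]
  [ 0   3   -9  -8  24 ]
  [ 0   0    0   0   3 ]
  [ 0  -1    3   3  -9 ]
r2 -> 1/3·r2
  [ 1   0  5/3     1  -3 ]
  [ 0   1   -3  -8/3   8 ]
  [ 0   0    0     0   3 ]
  [ 0  -1    3     3  -9 ]
r4 -> r4 + r2
  [ 1  0  5/3     1  -3 ]
  [ 0  1   -3  -8/3   8 ]
  [ 0  0    0     0   3 ]
  [ 0  0    0   1/3  -1 ]
r3 ↔ r4
  [ 1  0  5/3     1  -3 ]
  [ 0  1   -3  -8/3   8 ]
  [ 0  0    0   1/3  -1 ]
  [ 0  0    0     0   3 ]
r3 -> 3·r3
  [ 1  0  5/3     1  -3 ]
  [ 0  1   -3  -8/3   8 ]
  [ 0  0    0     1  -3 ]
  [ 0  0    0     0   3 ]
r4 -> 1/3·r4
  [ 1  0  5/3     1  -3 ]
  [ 0  1   -3  -8/3   8 ]
  [ 0  0    0     1  -3 ]
  [ 0  0    0     0   1 ]
r3 -> r3 + 3·r4
  [ 1  0  5/3     1  -3 ]
  [ 0  1   -3  -8/3   8 ]
  [ 0  0    0     1   0 ]
  [ 0  0    0     0   1 ]
r2 -> r2 − 8·r4
  [ 1  0  5/3     1  -3 ]
  [ 0  1   -3  -8/3   0 ]
  [ 0  0    0     1   0 ]
  [ 0  0    0     0   1 ]
r1 -> r1 + 3·r4
  [ 1  0  5/3     1  0 ]
  [ 0  1   -3  -8/3  0 ]
  [ 0  0    0     1  0 ]
  [ 0  0    0     0  1 ]
r2 -> r2 + 8/3·r3
  [ 1  0  5/3  1  0 ]
  [ 0  1   -3  0  0 ]
  [ 0  0    0  1  0 ]
  [ 0  0    0  0  1 ]
r1 -> r1 − r3
  [ 1  0  5/3  0  0 ]
  [ 0  1   -3  0  0 ]
  [ 0  0    0  1  0 ]
  [ 0  0    0  0  1 ]

[[1, 0, 5/3, 0, 0], [0, 1, -3, 0, 0], [0, 0, 0, 1, 0], [0, 0, 0, 0, 1]]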